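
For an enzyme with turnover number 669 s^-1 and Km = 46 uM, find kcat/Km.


Catalytic efficiency = kcat / Km
= 669 / 46
= 14.5435 uM^-1*s^-1

14.5435 uM^-1*s^-1


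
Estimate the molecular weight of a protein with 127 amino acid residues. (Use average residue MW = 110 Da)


MW = n_residues * 110 Da
MW = 127 * 110
MW = 13970 Da

13970 Da


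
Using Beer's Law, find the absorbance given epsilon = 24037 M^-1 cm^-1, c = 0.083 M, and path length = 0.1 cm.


A = epsilon * c * l
A = 24037 * 0.083 * 0.1
A = 199.5071

199.5071


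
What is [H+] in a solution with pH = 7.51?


[H+] = 10^(-pH)
[H+] = 10^(-7.51)
[H+] = 3.090e-08 M

3.090e-08 M


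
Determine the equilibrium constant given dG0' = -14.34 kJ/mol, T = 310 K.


Keq = exp(-dG0 * 1000 / (R * T))
Keq = exp(-(-14.34) * 1000 / (8.314 * 310))
Keq = 260.8318

260.8318


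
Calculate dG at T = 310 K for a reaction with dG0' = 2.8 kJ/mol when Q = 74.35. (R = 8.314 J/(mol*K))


dG = dG0' + RT * ln(Q) / 1000
dG = 2.8 + 8.314 * 310 * ln(74.35) / 1000
dG = 13.9052 kJ/mol

13.9052 kJ/mol


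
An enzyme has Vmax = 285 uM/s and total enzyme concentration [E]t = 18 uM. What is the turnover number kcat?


kcat = Vmax / [E]t
kcat = 285 / 18
kcat = 15.8333 s^-1

15.8333 s^-1


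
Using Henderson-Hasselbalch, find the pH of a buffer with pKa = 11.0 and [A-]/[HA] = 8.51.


pH = pKa + log10([A-]/[HA])
pH = 11.0 + log10(8.51)
pH = 11.9299

11.9299


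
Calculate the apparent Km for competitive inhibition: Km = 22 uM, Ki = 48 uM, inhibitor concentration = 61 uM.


Km_app = Km * (1 + [I]/Ki)
Km_app = 22 * (1 + 61/48)
Km_app = 49.9583 uM

49.9583 uM


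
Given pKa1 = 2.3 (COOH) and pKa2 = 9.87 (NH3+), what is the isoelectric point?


pI = (pKa1 + pKa2) / 2
pI = (2.3 + 9.87) / 2
pI = 6.085

6.085


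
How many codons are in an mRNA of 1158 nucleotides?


codons = nucleotides / 3
codons = 1158 / 3 = 386

386


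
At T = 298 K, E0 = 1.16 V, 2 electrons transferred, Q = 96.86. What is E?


E = E0 - (RT/nF) * ln(Q)
E = 1.16 - (8.314 * 298 / (2 * 96485)) * ln(96.86)
E = 1.1013 V

1.1013 V


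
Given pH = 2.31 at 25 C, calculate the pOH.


pOH = 14 - pH
pOH = 14 - 2.31
pOH = 11.69

11.69


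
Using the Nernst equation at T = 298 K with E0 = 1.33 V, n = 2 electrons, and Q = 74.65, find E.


E = E0 - (RT/nF) * ln(Q)
E = 1.33 - (8.314 * 298 / (2 * 96485)) * ln(74.65)
E = 1.2746 V

1.2746 V


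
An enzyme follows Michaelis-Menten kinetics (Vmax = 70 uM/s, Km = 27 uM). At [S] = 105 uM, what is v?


v = Vmax * [S] / (Km + [S])
v = 70 * 105 / (27 + 105)
v = 55.6818 uM/s

55.6818 uM/s


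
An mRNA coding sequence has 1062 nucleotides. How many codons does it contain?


codons = nucleotides / 3
codons = 1062 / 3 = 354

354


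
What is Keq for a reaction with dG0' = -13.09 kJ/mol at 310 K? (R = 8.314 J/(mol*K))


Keq = exp(-dG0 * 1000 / (R * T))
Keq = exp(-(-13.09) * 1000 / (8.314 * 310))
Keq = 160.5941

160.5941


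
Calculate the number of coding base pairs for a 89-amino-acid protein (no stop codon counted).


Each amino acid = 1 codon = 3 bp
bp = 89 * 3 = 267 bp

267 bp


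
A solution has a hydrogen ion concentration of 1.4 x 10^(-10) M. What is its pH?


pH = -log10([H+])
pH = -log10(1.4 x 10^(-10))
pH = 9.8539

9.8539


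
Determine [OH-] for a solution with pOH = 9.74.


[OH-] = 10^(-pOH)
[OH-] = 10^(-9.74)
[OH-] = 1.820e-10 M

1.820e-10 M


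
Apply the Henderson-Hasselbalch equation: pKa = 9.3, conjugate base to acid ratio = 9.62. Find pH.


pH = pKa + log10([A-]/[HA])
pH = 9.3 + log10(9.62)
pH = 10.2832

10.2832


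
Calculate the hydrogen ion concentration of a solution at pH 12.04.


[H+] = 10^(-pH)
[H+] = 10^(-12.04)
[H+] = 9.120e-13 M

9.120e-13 M


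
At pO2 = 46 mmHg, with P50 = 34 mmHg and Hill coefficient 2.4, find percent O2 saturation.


Y = pO2^n / (P50^n + pO2^n)
Y = 46^2.4 / (34^2.4 + 46^2.4)
Y = 67.38%

67.38%


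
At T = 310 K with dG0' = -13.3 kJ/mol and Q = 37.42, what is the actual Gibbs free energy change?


dG = dG0' + RT * ln(Q) / 1000
dG = -13.3 + 8.314 * 310 * ln(37.42) / 1000
dG = -3.9643 kJ/mol

-3.9643 kJ/mol


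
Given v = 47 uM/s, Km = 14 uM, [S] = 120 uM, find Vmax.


Vmax = v * (Km + [S]) / [S]
Vmax = 47 * (14 + 120) / 120
Vmax = 52.4833 uM/s

52.4833 uM/s


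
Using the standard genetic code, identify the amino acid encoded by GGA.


Standard genetic code lookup.
Codon GGA -> Gly

Gly


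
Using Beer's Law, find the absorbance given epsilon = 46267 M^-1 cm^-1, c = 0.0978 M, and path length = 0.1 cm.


A = epsilon * c * l
A = 46267 * 0.0978 * 0.1
A = 452.4913

452.4913


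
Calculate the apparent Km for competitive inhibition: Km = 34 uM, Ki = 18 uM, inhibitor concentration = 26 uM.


Km_app = Km * (1 + [I]/Ki)
Km_app = 34 * (1 + 26/18)
Km_app = 83.1111 uM

83.1111 uM


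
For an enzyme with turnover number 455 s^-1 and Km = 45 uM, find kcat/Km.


Catalytic efficiency = kcat / Km
= 455 / 45
= 10.1111 uM^-1*s^-1

10.1111 uM^-1*s^-1


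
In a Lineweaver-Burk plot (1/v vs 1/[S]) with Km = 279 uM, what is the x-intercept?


x-intercept = -1/Km
= -1/279
= -0.0036 1/uM

-0.0036 1/uM


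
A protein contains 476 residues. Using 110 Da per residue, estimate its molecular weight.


MW = n_residues * 110 Da
MW = 476 * 110
MW = 52360 Da

52360 Da


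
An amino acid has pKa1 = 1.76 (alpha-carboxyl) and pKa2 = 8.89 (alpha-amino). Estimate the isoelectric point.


pI = (pKa1 + pKa2) / 2
pI = (1.76 + 8.89) / 2
pI = 5.325

5.325


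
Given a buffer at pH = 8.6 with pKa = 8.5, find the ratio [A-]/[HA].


[A-]/[HA] = 10^(pH - pKa)
= 10^(8.6 - 8.5)
= 1.2589

1.2589


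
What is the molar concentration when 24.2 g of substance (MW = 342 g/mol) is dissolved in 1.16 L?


C = (mass / MW) / volume
C = (24.2 / 342) / 1.16
C = 0.061 M

0.061 M


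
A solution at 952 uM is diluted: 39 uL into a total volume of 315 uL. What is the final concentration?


C2 = C1 * V1 / V2
C2 = 952 * 39 / 315
C2 = 117.8667 uM

117.8667 uM


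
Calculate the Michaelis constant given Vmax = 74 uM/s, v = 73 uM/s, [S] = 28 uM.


Km = [S] * (Vmax - v) / v
Km = 28 * (74 - 73) / 73
Km = 0.3836 uM

0.3836 uM


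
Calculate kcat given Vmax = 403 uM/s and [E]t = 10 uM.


kcat = Vmax / [E]t
kcat = 403 / 10
kcat = 40.3 s^-1

40.3 s^-1


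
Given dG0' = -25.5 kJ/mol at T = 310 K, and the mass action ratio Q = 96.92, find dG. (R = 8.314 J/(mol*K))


dG = dG0' + RT * ln(Q) / 1000
dG = -25.5 + 8.314 * 310 * ln(96.92) / 1000
dG = -13.7115 kJ/mol

-13.7115 kJ/mol


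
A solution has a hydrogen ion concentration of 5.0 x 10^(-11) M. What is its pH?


pH = -log10([H+])
pH = -log10(5.0 x 10^(-11))
pH = 10.301

10.301


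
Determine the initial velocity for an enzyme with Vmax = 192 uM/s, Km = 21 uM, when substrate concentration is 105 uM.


v = Vmax * [S] / (Km + [S])
v = 192 * 105 / (21 + 105)
v = 160.0 uM/s

160.0 uM/s


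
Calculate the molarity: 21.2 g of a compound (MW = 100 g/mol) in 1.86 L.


C = (mass / MW) / volume
C = (21.2 / 100) / 1.86
C = 0.114 M

0.114 M


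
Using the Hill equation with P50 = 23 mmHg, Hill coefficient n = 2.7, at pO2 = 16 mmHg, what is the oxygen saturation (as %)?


Y = pO2^n / (P50^n + pO2^n)
Y = 16^2.7 / (23^2.7 + 16^2.7)
Y = 27.29%

27.29%


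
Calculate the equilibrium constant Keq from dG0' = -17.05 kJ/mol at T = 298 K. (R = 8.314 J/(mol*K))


Keq = exp(-dG0 * 1000 / (R * T))
Keq = exp(-(-17.05) * 1000 / (8.314 * 298))
Keq = 974.3177

974.3177


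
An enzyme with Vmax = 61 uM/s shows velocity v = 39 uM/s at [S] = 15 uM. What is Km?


Km = [S] * (Vmax - v) / v
Km = 15 * (61 - 39) / 39
Km = 8.4615 uM

8.4615 uM


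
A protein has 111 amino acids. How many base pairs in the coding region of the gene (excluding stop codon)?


Each amino acid = 1 codon = 3 bp
bp = 111 * 3 = 333 bp

333 bp


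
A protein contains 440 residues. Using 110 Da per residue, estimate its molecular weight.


MW = n_residues * 110 Da
MW = 440 * 110
MW = 48400 Da

48400 Da


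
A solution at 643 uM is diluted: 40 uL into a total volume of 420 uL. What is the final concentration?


C2 = C1 * V1 / V2
C2 = 643 * 40 / 420
C2 = 61.2381 uM

61.2381 uM


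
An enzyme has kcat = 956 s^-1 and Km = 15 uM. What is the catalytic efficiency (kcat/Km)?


Catalytic efficiency = kcat / Km
= 956 / 15
= 63.7333 uM^-1*s^-1

63.7333 uM^-1*s^-1


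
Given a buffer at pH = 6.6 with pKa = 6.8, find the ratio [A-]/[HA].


[A-]/[HA] = 10^(pH - pKa)
= 10^(6.6 - 6.8)
= 0.631

0.631


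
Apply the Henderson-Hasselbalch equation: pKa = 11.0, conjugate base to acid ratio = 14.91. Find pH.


pH = pKa + log10([A-]/[HA])
pH = 11.0 + log10(14.91)
pH = 12.1735

12.1735


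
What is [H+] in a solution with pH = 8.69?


[H+] = 10^(-pH)
[H+] = 10^(-8.69)
[H+] = 2.042e-09 M

2.042e-09 M


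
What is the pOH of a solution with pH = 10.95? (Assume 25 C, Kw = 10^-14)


pOH = 14 - pH
pOH = 14 - 10.95
pOH = 3.05

3.05


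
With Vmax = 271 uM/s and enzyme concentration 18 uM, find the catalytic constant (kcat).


kcat = Vmax / [E]t
kcat = 271 / 18
kcat = 15.0556 s^-1

15.0556 s^-1


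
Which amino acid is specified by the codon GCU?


Standard genetic code lookup.
Codon GCU -> Ala

Ala


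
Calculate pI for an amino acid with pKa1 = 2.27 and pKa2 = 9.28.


pI = (pKa1 + pKa2) / 2
pI = (2.27 + 9.28) / 2
pI = 5.775

5.775


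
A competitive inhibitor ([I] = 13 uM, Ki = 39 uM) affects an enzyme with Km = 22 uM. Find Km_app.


Km_app = Km * (1 + [I]/Ki)
Km_app = 22 * (1 + 13/39)
Km_app = 29.3333 uM

29.3333 uM


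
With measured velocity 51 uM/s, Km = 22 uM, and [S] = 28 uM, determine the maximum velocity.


Vmax = v * (Km + [S]) / [S]
Vmax = 51 * (22 + 28) / 28
Vmax = 91.0714 uM/s

91.0714 uM/s


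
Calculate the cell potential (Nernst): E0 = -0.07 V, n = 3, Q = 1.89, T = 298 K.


E = E0 - (RT/nF) * ln(Q)
E = -0.07 - (8.314 * 298 / (3 * 96485)) * ln(1.89)
E = -0.0754 V

-0.0754 V


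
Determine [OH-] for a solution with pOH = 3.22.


[OH-] = 10^(-pOH)
[OH-] = 10^(-3.22)
[OH-] = 6.026e-04 M

6.026e-04 M


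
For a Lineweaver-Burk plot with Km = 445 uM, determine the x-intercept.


x-intercept = -1/Km
= -1/445
= -0.0022 1/uM

-0.0022 1/uM


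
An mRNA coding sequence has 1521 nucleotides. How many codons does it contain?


codons = nucleotides / 3
codons = 1521 / 3 = 507

507


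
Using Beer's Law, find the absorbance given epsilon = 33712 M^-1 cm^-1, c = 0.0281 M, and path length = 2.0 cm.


A = epsilon * c * l
A = 33712 * 0.0281 * 2.0
A = 1894.6144

1894.6144


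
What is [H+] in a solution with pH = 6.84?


[H+] = 10^(-pH)
[H+] = 10^(-6.84)
[H+] = 1.445e-07 M

1.445e-07 M


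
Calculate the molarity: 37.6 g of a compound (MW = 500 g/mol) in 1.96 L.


C = (mass / MW) / volume
C = (37.6 / 500) / 1.96
C = 0.0384 M

0.0384 M


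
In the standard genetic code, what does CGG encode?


Standard genetic code lookup.
Codon CGG -> Arg

Arg


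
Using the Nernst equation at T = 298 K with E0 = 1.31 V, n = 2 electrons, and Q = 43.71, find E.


E = E0 - (RT/nF) * ln(Q)
E = 1.31 - (8.314 * 298 / (2 * 96485)) * ln(43.71)
E = 1.2615 V

1.2615 V


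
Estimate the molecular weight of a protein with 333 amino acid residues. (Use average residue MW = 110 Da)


MW = n_residues * 110 Da
MW = 333 * 110
MW = 36630 Da

36630 Da


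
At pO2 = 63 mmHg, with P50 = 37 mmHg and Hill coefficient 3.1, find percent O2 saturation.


Y = pO2^n / (P50^n + pO2^n)
Y = 63^3.1 / (37^3.1 + 63^3.1)
Y = 83.89%

83.89%


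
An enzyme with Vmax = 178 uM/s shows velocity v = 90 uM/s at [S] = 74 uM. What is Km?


Km = [S] * (Vmax - v) / v
Km = 74 * (178 - 90) / 90
Km = 72.3556 uM

72.3556 uM


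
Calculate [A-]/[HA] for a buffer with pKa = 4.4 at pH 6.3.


[A-]/[HA] = 10^(pH - pKa)
= 10^(6.3 - 4.4)
= 79.4328

79.4328


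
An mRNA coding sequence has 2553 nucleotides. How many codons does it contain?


codons = nucleotides / 3
codons = 2553 / 3 = 851

851


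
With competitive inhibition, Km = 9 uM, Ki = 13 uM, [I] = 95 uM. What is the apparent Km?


Km_app = Km * (1 + [I]/Ki)
Km_app = 9 * (1 + 95/13)
Km_app = 74.7692 uM

74.7692 uM


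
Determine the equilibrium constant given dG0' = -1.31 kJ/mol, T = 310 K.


Keq = exp(-dG0 * 1000 / (R * T))
Keq = exp(-(-1.31) * 1000 / (8.314 * 310))
Keq = 1.6624

1.6624


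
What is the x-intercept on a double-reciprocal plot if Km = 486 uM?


x-intercept = -1/Km
= -1/486
= -0.0021 1/uM

-0.0021 1/uM


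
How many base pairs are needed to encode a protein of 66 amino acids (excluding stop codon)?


Each amino acid = 1 codon = 3 bp
bp = 66 * 3 = 198 bp

198 bp


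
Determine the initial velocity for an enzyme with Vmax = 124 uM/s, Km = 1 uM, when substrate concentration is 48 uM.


v = Vmax * [S] / (Km + [S])
v = 124 * 48 / (1 + 48)
v = 121.4694 uM/s

121.4694 uM/s


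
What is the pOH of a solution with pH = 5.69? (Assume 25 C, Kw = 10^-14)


pOH = 14 - pH
pOH = 14 - 5.69
pOH = 8.31

8.31


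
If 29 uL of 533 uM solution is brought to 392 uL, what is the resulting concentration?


C2 = C1 * V1 / V2
C2 = 533 * 29 / 392
C2 = 39.4311 uM

39.4311 uM


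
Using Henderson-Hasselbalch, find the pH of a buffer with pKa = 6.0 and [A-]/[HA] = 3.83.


pH = pKa + log10([A-]/[HA])
pH = 6.0 + log10(3.83)
pH = 6.5832

6.5832


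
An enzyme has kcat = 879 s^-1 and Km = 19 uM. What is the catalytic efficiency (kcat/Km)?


Catalytic efficiency = kcat / Km
= 879 / 19
= 46.2632 uM^-1*s^-1

46.2632 uM^-1*s^-1


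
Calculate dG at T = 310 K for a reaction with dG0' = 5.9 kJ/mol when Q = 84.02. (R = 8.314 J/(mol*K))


dG = dG0' + RT * ln(Q) / 1000
dG = 5.9 + 8.314 * 310 * ln(84.02) / 1000
dG = 17.3203 kJ/mol

17.3203 kJ/mol


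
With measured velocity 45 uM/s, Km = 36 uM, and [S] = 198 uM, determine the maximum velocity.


Vmax = v * (Km + [S]) / [S]
Vmax = 45 * (36 + 198) / 198
Vmax = 53.1818 uM/s

53.1818 uM/s


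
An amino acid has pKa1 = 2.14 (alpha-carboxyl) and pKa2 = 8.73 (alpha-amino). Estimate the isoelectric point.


pI = (pKa1 + pKa2) / 2
pI = (2.14 + 8.73) / 2
pI = 5.435

5.435


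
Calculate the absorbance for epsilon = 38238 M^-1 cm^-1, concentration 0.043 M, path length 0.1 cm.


A = epsilon * c * l
A = 38238 * 0.043 * 0.1
A = 164.4234

164.4234


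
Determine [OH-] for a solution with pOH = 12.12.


[OH-] = 10^(-pOH)
[OH-] = 10^(-12.12)
[OH-] = 7.586e-13 M

7.586e-13 M


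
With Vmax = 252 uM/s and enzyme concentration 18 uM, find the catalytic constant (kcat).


kcat = Vmax / [E]t
kcat = 252 / 18
kcat = 14.0 s^-1

14.0 s^-1


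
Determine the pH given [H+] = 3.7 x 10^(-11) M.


pH = -log10([H+])
pH = -log10(3.7 x 10^(-11))
pH = 10.4318

10.4318


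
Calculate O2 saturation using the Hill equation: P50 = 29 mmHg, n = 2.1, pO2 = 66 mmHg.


Y = pO2^n / (P50^n + pO2^n)
Y = 66^2.1 / (29^2.1 + 66^2.1)
Y = 84.9%

84.9%


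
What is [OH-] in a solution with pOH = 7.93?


[OH-] = 10^(-pOH)
[OH-] = 10^(-7.93)
[OH-] = 1.175e-08 M

1.175e-08 M


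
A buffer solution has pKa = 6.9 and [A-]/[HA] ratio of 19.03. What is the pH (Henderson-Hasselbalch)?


pH = pKa + log10([A-]/[HA])
pH = 6.9 + log10(19.03)
pH = 8.1794

8.1794


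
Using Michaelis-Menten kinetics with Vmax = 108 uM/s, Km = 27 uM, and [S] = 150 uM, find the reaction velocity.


v = Vmax * [S] / (Km + [S])
v = 108 * 150 / (27 + 150)
v = 91.5254 uM/s

91.5254 uM/s


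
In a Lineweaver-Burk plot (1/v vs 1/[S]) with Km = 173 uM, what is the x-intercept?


x-intercept = -1/Km
= -1/173
= -0.0058 1/uM

-0.0058 1/uM


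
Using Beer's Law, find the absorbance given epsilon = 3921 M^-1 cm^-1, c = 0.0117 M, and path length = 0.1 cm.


A = epsilon * c * l
A = 3921 * 0.0117 * 0.1
A = 4.5876

4.5876


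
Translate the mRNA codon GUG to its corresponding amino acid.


Standard genetic code lookup.
Codon GUG -> Val

Val


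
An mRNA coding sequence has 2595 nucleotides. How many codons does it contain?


codons = nucleotides / 3
codons = 2595 / 3 = 865

865


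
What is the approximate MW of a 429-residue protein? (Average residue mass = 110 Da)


MW = n_residues * 110 Da
MW = 429 * 110
MW = 47190 Da

47190 Da


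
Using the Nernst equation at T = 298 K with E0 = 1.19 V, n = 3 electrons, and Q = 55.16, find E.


E = E0 - (RT/nF) * ln(Q)
E = 1.19 - (8.314 * 298 / (3 * 96485)) * ln(55.16)
E = 1.1557 V

1.1557 V


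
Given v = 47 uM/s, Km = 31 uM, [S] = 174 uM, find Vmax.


Vmax = v * (Km + [S]) / [S]
Vmax = 47 * (31 + 174) / 174
Vmax = 55.3736 uM/s

55.3736 uM/s


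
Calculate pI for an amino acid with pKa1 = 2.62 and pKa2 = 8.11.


pI = (pKa1 + pKa2) / 2
pI = (2.62 + 8.11) / 2
pI = 5.365

5.365


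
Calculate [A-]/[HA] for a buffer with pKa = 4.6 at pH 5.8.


[A-]/[HA] = 10^(pH - pKa)
= 10^(5.8 - 4.6)
= 15.8489

15.8489


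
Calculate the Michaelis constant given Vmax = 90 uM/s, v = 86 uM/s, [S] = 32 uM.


Km = [S] * (Vmax - v) / v
Km = 32 * (90 - 86) / 86
Km = 1.4884 uM

1.4884 uM


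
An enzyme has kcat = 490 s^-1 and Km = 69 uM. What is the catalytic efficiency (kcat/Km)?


Catalytic efficiency = kcat / Km
= 490 / 69
= 7.1014 uM^-1*s^-1

7.1014 uM^-1*s^-1


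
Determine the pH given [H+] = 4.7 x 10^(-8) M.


pH = -log10([H+])
pH = -log10(4.7 x 10^(-8))
pH = 7.3279

7.3279


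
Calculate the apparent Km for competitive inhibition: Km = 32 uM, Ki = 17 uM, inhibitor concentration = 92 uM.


Km_app = Km * (1 + [I]/Ki)
Km_app = 32 * (1 + 92/17)
Km_app = 205.1765 uM

205.1765 uM


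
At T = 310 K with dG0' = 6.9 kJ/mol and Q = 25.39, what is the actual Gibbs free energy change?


dG = dG0' + RT * ln(Q) / 1000
dG = 6.9 + 8.314 * 310 * ln(25.39) / 1000
dG = 15.236 kJ/mol

15.236 kJ/mol


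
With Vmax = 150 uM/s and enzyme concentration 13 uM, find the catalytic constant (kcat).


kcat = Vmax / [E]t
kcat = 150 / 13
kcat = 11.5385 s^-1

11.5385 s^-1


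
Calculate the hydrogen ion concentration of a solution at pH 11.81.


[H+] = 10^(-pH)
[H+] = 10^(-11.81)
[H+] = 1.549e-12 M

1.549e-12 M


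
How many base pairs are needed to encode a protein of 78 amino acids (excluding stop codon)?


Each amino acid = 1 codon = 3 bp
bp = 78 * 3 = 234 bp

234 bp


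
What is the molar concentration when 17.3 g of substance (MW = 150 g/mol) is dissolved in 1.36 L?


C = (mass / MW) / volume
C = (17.3 / 150) / 1.36
C = 0.0848 M

0.0848 M


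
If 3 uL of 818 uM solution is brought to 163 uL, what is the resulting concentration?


C2 = C1 * V1 / V2
C2 = 818 * 3 / 163
C2 = 15.0552 uM

15.0552 uM


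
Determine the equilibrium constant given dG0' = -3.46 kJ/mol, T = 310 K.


Keq = exp(-dG0 * 1000 / (R * T))
Keq = exp(-(-3.46) * 1000 / (8.314 * 310))
Keq = 3.8285

3.8285


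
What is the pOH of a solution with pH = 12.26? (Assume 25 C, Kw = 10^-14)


pOH = 14 - pH
pOH = 14 - 12.26
pOH = 1.74

1.74


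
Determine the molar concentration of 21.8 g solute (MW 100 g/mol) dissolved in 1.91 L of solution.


C = (mass / MW) / volume
C = (21.8 / 100) / 1.91
C = 0.1141 M

0.1141 M


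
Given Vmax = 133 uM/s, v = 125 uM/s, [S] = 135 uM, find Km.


Km = [S] * (Vmax - v) / v
Km = 135 * (133 - 125) / 125
Km = 8.64 uM

8.64 uM


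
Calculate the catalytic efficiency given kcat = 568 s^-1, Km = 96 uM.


Catalytic efficiency = kcat / Km
= 568 / 96
= 5.9167 uM^-1*s^-1

5.9167 uM^-1*s^-1


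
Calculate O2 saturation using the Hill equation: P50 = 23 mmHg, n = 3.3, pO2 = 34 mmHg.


Y = pO2^n / (P50^n + pO2^n)
Y = 34^3.3 / (23^3.3 + 34^3.3)
Y = 78.41%

78.41%


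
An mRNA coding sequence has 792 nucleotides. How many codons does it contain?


codons = nucleotides / 3
codons = 792 / 3 = 264

264


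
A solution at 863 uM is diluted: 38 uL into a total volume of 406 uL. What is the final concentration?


C2 = C1 * V1 / V2
C2 = 863 * 38 / 406
C2 = 80.7734 uM

80.7734 uM


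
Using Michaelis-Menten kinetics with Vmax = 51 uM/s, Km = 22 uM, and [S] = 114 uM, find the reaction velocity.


v = Vmax * [S] / (Km + [S])
v = 51 * 114 / (22 + 114)
v = 42.75 uM/s

42.75 uM/s


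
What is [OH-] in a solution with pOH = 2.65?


[OH-] = 10^(-pOH)
[OH-] = 10^(-2.65)
[OH-] = 0.0022 M

0.0022 M


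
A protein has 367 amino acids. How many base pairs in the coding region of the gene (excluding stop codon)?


Each amino acid = 1 codon = 3 bp
bp = 367 * 3 = 1101 bp

1101 bp


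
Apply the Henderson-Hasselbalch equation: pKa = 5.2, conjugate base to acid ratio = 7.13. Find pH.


pH = pKa + log10([A-]/[HA])
pH = 5.2 + log10(7.13)
pH = 6.0531

6.0531


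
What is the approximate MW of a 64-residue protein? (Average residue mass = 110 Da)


MW = n_residues * 110 Da
MW = 64 * 110
MW = 7040 Da

7040 Da


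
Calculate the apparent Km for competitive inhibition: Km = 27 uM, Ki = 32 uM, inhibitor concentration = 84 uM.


Km_app = Km * (1 + [I]/Ki)
Km_app = 27 * (1 + 84/32)
Km_app = 97.875 uM

97.875 uM


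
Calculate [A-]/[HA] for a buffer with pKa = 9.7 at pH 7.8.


[A-]/[HA] = 10^(pH - pKa)
= 10^(7.8 - 9.7)
= 0.0126

0.0126


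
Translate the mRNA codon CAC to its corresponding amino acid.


Standard genetic code lookup.
Codon CAC -> His

His


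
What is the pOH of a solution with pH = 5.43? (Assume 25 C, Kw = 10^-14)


pOH = 14 - pH
pOH = 14 - 5.43
pOH = 8.57

8.57


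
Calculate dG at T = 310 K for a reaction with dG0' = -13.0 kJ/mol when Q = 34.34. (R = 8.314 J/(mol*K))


dG = dG0' + RT * ln(Q) / 1000
dG = -13.0 + 8.314 * 310 * ln(34.34) / 1000
dG = -3.8857 kJ/mol

-3.8857 kJ/mol


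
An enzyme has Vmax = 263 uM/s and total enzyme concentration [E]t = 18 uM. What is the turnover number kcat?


kcat = Vmax / [E]t
kcat = 263 / 18
kcat = 14.6111 s^-1

14.6111 s^-1


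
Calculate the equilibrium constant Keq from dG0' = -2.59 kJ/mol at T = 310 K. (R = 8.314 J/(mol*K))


Keq = exp(-dG0 * 1000 / (R * T))
Keq = exp(-(-2.59) * 1000 / (8.314 * 310))
Keq = 2.7317

2.7317


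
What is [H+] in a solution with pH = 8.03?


[H+] = 10^(-pH)
[H+] = 10^(-8.03)
[H+] = 9.333e-09 M

9.333e-09 M


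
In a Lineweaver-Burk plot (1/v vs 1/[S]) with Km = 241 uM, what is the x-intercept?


x-intercept = -1/Km
= -1/241
= -0.0041 1/uM

-0.0041 1/uM


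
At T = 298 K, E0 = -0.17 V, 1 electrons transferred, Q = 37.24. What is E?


E = E0 - (RT/nF) * ln(Q)
E = -0.17 - (8.314 * 298 / (1 * 96485)) * ln(37.24)
E = -0.2629 V

-0.2629 V


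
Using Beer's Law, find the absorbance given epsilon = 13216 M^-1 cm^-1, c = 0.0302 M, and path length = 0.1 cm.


A = epsilon * c * l
A = 13216 * 0.0302 * 0.1
A = 39.9123

39.9123


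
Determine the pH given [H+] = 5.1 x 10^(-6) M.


pH = -log10([H+])
pH = -log10(5.1 x 10^(-6))
pH = 5.2924

5.2924


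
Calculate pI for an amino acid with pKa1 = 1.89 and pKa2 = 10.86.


pI = (pKa1 + pKa2) / 2
pI = (1.89 + 10.86) / 2
pI = 6.375

6.375


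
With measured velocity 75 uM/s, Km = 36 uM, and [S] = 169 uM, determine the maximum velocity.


Vmax = v * (Km + [S]) / [S]
Vmax = 75 * (36 + 169) / 169
Vmax = 90.9763 uM/s

90.9763 uM/s


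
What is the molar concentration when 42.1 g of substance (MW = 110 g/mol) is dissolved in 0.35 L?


C = (mass / MW) / volume
C = (42.1 / 110) / 0.35
C = 1.0935 M

1.0935 M


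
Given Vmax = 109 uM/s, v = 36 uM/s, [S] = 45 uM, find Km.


Km = [S] * (Vmax - v) / v
Km = 45 * (109 - 36) / 36
Km = 91.25 uM

91.25 uM


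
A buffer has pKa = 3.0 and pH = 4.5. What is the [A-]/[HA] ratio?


[A-]/[HA] = 10^(pH - pKa)
= 10^(4.5 - 3.0)
= 31.6228

31.6228


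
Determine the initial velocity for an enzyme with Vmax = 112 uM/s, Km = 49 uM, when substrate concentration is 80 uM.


v = Vmax * [S] / (Km + [S])
v = 112 * 80 / (49 + 80)
v = 69.4574 uM/s

69.4574 uM/s


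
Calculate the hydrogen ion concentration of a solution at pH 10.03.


[H+] = 10^(-pH)
[H+] = 10^(-10.03)
[H+] = 9.333e-11 M

9.333e-11 M


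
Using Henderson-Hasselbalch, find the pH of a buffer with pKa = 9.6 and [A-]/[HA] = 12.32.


pH = pKa + log10([A-]/[HA])
pH = 9.6 + log10(12.32)
pH = 10.6906

10.6906


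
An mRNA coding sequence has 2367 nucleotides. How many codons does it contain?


codons = nucleotides / 3
codons = 2367 / 3 = 789

789


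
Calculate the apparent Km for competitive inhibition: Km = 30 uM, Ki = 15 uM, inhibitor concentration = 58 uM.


Km_app = Km * (1 + [I]/Ki)
Km_app = 30 * (1 + 58/15)
Km_app = 146.0 uM

146.0 uM


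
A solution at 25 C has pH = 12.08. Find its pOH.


pOH = 14 - pH
pOH = 14 - 12.08
pOH = 1.92

1.92


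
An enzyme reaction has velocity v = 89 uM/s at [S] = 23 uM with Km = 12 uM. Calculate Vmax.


Vmax = v * (Km + [S]) / [S]
Vmax = 89 * (12 + 23) / 23
Vmax = 135.4348 uM/s

135.4348 uM/s


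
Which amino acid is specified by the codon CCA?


Standard genetic code lookup.
Codon CCA -> Pro

Pro


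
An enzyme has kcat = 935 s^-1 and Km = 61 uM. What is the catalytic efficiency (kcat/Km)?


Catalytic efficiency = kcat / Km
= 935 / 61
= 15.3279 uM^-1*s^-1

15.3279 uM^-1*s^-1


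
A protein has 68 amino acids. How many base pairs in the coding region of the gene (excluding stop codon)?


Each amino acid = 1 codon = 3 bp
bp = 68 * 3 = 204 bp

204 bp


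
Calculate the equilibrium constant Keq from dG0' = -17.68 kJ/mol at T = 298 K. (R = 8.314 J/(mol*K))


Keq = exp(-dG0 * 1000 / (R * T))
Keq = exp(-(-17.68) * 1000 / (8.314 * 298))
Keq = 1256.4162

1256.4162


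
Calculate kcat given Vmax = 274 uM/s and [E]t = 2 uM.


kcat = Vmax / [E]t
kcat = 274 / 2
kcat = 137.0 s^-1

137.0 s^-1


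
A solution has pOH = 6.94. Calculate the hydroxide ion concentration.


[OH-] = 10^(-pOH)
[OH-] = 10^(-6.94)
[OH-] = 1.148e-07 M

1.148e-07 M


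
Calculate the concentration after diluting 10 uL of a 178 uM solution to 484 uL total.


C2 = C1 * V1 / V2
C2 = 178 * 10 / 484
C2 = 3.6777 uM

3.6777 uM


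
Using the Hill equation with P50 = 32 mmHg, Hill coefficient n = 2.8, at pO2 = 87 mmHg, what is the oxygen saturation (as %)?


Y = pO2^n / (P50^n + pO2^n)
Y = 87^2.8 / (32^2.8 + 87^2.8)
Y = 94.27%

94.27%


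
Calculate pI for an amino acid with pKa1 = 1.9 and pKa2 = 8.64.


pI = (pKa1 + pKa2) / 2
pI = (1.9 + 8.64) / 2
pI = 5.27

5.27


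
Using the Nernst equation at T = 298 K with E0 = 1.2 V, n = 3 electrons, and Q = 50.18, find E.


E = E0 - (RT/nF) * ln(Q)
E = 1.2 - (8.314 * 298 / (3 * 96485)) * ln(50.18)
E = 1.1665 V

1.1665 V


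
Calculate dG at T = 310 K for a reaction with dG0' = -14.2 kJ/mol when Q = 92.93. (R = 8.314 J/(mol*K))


dG = dG0' + RT * ln(Q) / 1000
dG = -14.2 + 8.314 * 310 * ln(92.93) / 1000
dG = -2.5199 kJ/mol

-2.5199 kJ/mol


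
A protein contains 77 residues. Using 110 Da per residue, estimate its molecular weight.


MW = n_residues * 110 Da
MW = 77 * 110
MW = 8470 Da

8470 Da


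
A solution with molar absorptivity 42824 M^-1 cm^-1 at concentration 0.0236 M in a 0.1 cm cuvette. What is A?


A = epsilon * c * l
A = 42824 * 0.0236 * 0.1
A = 101.0646

101.0646


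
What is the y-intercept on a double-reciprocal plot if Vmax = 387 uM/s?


y-intercept = 1/Vmax
= 1/387
= 0.0026 s/uM

0.0026 s/uM


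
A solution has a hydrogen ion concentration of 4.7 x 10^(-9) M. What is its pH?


pH = -log10([H+])
pH = -log10(4.7 x 10^(-9))
pH = 8.3279

8.3279


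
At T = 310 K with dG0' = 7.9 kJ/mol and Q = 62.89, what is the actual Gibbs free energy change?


dG = dG0' + RT * ln(Q) / 1000
dG = 7.9 + 8.314 * 310 * ln(62.89) / 1000
dG = 18.5738 kJ/mol

18.5738 kJ/mol


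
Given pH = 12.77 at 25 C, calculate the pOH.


pOH = 14 - pH
pOH = 14 - 12.77
pOH = 1.23

1.23


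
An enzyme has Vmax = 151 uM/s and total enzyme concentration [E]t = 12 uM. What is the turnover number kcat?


kcat = Vmax / [E]t
kcat = 151 / 12
kcat = 12.5833 s^-1

12.5833 s^-1


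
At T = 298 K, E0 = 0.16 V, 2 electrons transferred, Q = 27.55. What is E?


E = E0 - (RT/nF) * ln(Q)
E = 0.16 - (8.314 * 298 / (2 * 96485)) * ln(27.55)
E = 0.1174 V

0.1174 V


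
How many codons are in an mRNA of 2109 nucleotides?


codons = nucleotides / 3
codons = 2109 / 3 = 703

703


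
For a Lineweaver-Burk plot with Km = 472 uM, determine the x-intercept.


x-intercept = -1/Km
= -1/472
= -0.0021 1/uM

-0.0021 1/uM


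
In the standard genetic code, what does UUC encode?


Standard genetic code lookup.
Codon UUC -> Phe

Phe


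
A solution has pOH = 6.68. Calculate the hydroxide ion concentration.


[OH-] = 10^(-pOH)
[OH-] = 10^(-6.68)
[OH-] = 2.089e-07 M

2.089e-07 M


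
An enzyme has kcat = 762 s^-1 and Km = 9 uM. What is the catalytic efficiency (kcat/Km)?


Catalytic efficiency = kcat / Km
= 762 / 9
= 84.6667 uM^-1*s^-1

84.6667 uM^-1*s^-1


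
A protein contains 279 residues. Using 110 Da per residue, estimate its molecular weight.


MW = n_residues * 110 Da
MW = 279 * 110
MW = 30690 Da

30690 Da


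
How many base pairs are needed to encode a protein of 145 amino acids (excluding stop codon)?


Each amino acid = 1 codon = 3 bp
bp = 145 * 3 = 435 bp

435 bp


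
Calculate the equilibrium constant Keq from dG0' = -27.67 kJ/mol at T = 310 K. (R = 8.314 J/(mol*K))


Keq = exp(-dG0 * 1000 / (R * T))
Keq = exp(-(-27.67) * 1000 / (8.314 * 310))
Keq = 45976.0079

45976.0079


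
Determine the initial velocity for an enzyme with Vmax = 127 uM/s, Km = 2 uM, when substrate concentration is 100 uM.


v = Vmax * [S] / (Km + [S])
v = 127 * 100 / (2 + 100)
v = 124.5098 uM/s

124.5098 uM/s


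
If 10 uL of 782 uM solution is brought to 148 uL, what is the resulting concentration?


C2 = C1 * V1 / V2
C2 = 782 * 10 / 148
C2 = 52.8378 uM

52.8378 uM


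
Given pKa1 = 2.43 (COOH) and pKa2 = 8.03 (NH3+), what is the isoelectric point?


pI = (pKa1 + pKa2) / 2
pI = (2.43 + 8.03) / 2
pI = 5.23

5.23


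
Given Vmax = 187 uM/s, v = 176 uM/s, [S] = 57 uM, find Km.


Km = [S] * (Vmax - v) / v
Km = 57 * (187 - 176) / 176
Km = 3.5625 uM

3.5625 uM


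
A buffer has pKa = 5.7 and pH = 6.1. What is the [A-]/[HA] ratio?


[A-]/[HA] = 10^(pH - pKa)
= 10^(6.1 - 5.7)
= 2.5119

2.5119


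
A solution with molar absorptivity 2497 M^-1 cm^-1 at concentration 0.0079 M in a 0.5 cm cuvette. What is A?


A = epsilon * c * l
A = 2497 * 0.0079 * 0.5
A = 9.8632

9.8632


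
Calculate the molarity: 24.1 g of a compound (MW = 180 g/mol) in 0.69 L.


C = (mass / MW) / volume
C = (24.1 / 180) / 0.69
C = 0.194 M

0.194 M


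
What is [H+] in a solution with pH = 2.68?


[H+] = 10^(-pH)
[H+] = 10^(-2.68)
[H+] = 0.0021 M

0.0021 M


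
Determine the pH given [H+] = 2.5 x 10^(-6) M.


pH = -log10([H+])
pH = -log10(2.5 x 10^(-6))
pH = 5.6021

5.6021


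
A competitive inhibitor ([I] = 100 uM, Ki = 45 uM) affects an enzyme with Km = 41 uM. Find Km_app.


Km_app = Km * (1 + [I]/Ki)
Km_app = 41 * (1 + 100/45)
Km_app = 132.1111 uM

132.1111 uM


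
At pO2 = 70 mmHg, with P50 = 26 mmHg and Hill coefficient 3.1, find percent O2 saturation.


Y = pO2^n / (P50^n + pO2^n)
Y = 70^3.1 / (26^3.1 + 70^3.1)
Y = 95.56%

95.56%


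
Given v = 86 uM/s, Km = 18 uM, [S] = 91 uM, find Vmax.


Vmax = v * (Km + [S]) / [S]
Vmax = 86 * (18 + 91) / 91
Vmax = 103.011 uM/s

103.011 uM/s


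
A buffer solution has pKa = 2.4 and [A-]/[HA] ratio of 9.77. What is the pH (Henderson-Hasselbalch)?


pH = pKa + log10([A-]/[HA])
pH = 2.4 + log10(9.77)
pH = 3.3899

3.3899


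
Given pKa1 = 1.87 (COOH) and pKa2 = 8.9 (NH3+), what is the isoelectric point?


pI = (pKa1 + pKa2) / 2
pI = (1.87 + 8.9) / 2
pI = 5.385

5.385


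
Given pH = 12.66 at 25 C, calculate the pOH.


pOH = 14 - pH
pOH = 14 - 12.66
pOH = 1.34

1.34


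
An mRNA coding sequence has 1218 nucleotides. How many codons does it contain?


codons = nucleotides / 3
codons = 1218 / 3 = 406

406


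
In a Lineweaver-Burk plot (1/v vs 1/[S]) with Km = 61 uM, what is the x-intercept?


x-intercept = -1/Km
= -1/61
= -0.0164 1/uM

-0.0164 1/uM


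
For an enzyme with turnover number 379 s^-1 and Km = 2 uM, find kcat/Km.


Catalytic efficiency = kcat / Km
= 379 / 2
= 189.5 uM^-1*s^-1

189.5 uM^-1*s^-1


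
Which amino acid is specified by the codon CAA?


Standard genetic code lookup.
Codon CAA -> Gln

Gln


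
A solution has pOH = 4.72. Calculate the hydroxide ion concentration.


[OH-] = 10^(-pOH)
[OH-] = 10^(-4.72)
[OH-] = 1.905e-05 M

1.905e-05 M


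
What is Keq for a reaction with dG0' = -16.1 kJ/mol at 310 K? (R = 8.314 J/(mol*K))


Keq = exp(-dG0 * 1000 / (R * T))
Keq = exp(-(-16.1) * 1000 / (8.314 * 310))
Keq = 516.3323

516.3323


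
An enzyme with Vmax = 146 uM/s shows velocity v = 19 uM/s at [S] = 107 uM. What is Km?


Km = [S] * (Vmax - v) / v
Km = 107 * (146 - 19) / 19
Km = 715.2105 uM

715.2105 uM


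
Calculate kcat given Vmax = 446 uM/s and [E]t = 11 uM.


kcat = Vmax / [E]t
kcat = 446 / 11
kcat = 40.5455 s^-1

40.5455 s^-1


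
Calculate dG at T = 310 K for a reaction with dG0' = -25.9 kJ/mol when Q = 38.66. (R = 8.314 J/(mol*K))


dG = dG0' + RT * ln(Q) / 1000
dG = -25.9 + 8.314 * 310 * ln(38.66) / 1000
dG = -16.4803 kJ/mol

-16.4803 kJ/mol


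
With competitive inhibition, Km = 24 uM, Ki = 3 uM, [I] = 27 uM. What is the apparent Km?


Km_app = Km * (1 + [I]/Ki)
Km_app = 24 * (1 + 27/3)
Km_app = 240.0 uM

240.0 uM


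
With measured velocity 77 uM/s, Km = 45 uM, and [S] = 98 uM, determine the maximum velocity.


Vmax = v * (Km + [S]) / [S]
Vmax = 77 * (45 + 98) / 98
Vmax = 112.3571 uM/s

112.3571 uM/s


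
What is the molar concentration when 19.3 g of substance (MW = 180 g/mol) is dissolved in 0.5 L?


C = (mass / MW) / volume
C = (19.3 / 180) / 0.5
C = 0.2144 M

0.2144 M


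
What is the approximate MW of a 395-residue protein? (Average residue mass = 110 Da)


MW = n_residues * 110 Da
MW = 395 * 110
MW = 43450 Da

43450 Da


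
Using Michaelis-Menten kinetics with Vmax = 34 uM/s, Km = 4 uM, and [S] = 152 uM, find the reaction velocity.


v = Vmax * [S] / (Km + [S])
v = 34 * 152 / (4 + 152)
v = 33.1282 uM/s

33.1282 uM/s


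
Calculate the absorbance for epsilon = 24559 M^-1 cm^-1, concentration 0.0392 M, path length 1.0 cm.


A = epsilon * c * l
A = 24559 * 0.0392 * 1.0
A = 962.7128

962.7128


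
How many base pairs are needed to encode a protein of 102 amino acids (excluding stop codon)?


Each amino acid = 1 codon = 3 bp
bp = 102 * 3 = 306 bp

306 bp


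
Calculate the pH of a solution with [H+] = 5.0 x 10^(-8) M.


pH = -log10([H+])
pH = -log10(5.0 x 10^(-8))
pH = 7.301

7.301


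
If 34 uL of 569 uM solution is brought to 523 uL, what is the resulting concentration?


C2 = C1 * V1 / V2
C2 = 569 * 34 / 523
C2 = 36.9904 uM

36.9904 uM


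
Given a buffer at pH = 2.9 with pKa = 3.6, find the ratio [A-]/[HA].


[A-]/[HA] = 10^(pH - pKa)
= 10^(2.9 - 3.6)
= 0.1995

0.1995


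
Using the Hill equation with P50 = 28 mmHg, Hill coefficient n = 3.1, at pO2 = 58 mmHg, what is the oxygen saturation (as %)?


Y = pO2^n / (P50^n + pO2^n)
Y = 58^3.1 / (28^3.1 + 58^3.1)
Y = 90.53%

90.53%


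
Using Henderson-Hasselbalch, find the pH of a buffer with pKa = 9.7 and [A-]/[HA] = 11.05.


pH = pKa + log10([A-]/[HA])
pH = 9.7 + log10(11.05)
pH = 10.7434

10.7434


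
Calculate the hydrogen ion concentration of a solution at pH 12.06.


[H+] = 10^(-pH)
[H+] = 10^(-12.06)
[H+] = 8.710e-13 M

8.710e-13 M


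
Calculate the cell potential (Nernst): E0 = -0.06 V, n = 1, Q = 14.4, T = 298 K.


E = E0 - (RT/nF) * ln(Q)
E = -0.06 - (8.314 * 298 / (1 * 96485)) * ln(14.4)
E = -0.1285 V

-0.1285 V


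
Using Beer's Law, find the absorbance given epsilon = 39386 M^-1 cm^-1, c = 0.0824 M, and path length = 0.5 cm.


A = epsilon * c * l
A = 39386 * 0.0824 * 0.5
A = 1622.7032

1622.7032


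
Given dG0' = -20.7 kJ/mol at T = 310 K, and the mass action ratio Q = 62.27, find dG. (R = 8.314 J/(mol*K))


dG = dG0' + RT * ln(Q) / 1000
dG = -20.7 + 8.314 * 310 * ln(62.27) / 1000
dG = -10.0518 kJ/mol

-10.0518 kJ/mol


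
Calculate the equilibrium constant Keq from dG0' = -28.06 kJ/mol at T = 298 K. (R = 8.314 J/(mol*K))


Keq = exp(-dG0 * 1000 / (R * T))
Keq = exp(-(-28.06) * 1000 / (8.314 * 298))
Keq = 82917.7359

82917.7359


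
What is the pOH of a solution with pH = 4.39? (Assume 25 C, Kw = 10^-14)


pOH = 14 - pH
pOH = 14 - 4.39
pOH = 9.61

9.61


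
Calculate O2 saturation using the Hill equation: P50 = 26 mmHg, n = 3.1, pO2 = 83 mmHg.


Y = pO2^n / (P50^n + pO2^n)
Y = 83^3.1 / (26^3.1 + 83^3.1)
Y = 97.34%

97.34%


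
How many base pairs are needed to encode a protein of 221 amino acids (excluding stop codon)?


Each amino acid = 1 codon = 3 bp
bp = 221 * 3 = 663 bp

663 bp


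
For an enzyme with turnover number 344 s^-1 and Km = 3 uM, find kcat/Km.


Catalytic efficiency = kcat / Km
= 344 / 3
= 114.6667 uM^-1*s^-1

114.6667 uM^-1*s^-1


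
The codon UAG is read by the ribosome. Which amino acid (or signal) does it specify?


Standard genetic code lookup.
Codon UAG -> Stop

Stop


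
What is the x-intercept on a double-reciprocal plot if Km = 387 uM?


x-intercept = -1/Km
= -1/387
= -0.0026 1/uM

-0.0026 1/uM


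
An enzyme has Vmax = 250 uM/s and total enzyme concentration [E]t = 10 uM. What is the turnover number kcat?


kcat = Vmax / [E]t
kcat = 250 / 10
kcat = 25.0 s^-1

25.0 s^-1


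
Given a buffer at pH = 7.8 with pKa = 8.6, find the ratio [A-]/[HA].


[A-]/[HA] = 10^(pH - pKa)
= 10^(7.8 - 8.6)
= 0.1585

0.1585


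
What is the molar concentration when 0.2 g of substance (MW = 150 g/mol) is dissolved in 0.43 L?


C = (mass / MW) / volume
C = (0.2 / 150) / 0.43
C = 0.0031 M

0.0031 M


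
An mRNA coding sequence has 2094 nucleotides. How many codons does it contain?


codons = nucleotides / 3
codons = 2094 / 3 = 698

698


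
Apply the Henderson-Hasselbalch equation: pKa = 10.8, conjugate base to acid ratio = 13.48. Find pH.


pH = pKa + log10([A-]/[HA])
pH = 10.8 + log10(13.48)
pH = 11.9297

11.9297


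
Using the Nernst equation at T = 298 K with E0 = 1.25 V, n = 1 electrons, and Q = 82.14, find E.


E = E0 - (RT/nF) * ln(Q)
E = 1.25 - (8.314 * 298 / (1 * 96485)) * ln(82.14)
E = 1.1368 V

1.1368 V


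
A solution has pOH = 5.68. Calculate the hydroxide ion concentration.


[OH-] = 10^(-pOH)
[OH-] = 10^(-5.68)
[OH-] = 2.089e-06 M

2.089e-06 M


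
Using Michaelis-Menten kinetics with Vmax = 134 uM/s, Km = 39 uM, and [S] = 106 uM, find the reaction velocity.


v = Vmax * [S] / (Km + [S])
v = 134 * 106 / (39 + 106)
v = 97.9586 uM/s

97.9586 uM/s


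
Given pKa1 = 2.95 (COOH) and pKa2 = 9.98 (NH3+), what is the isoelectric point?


pI = (pKa1 + pKa2) / 2
pI = (2.95 + 9.98) / 2
pI = 6.465

6.465


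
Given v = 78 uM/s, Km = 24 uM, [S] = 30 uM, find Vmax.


Vmax = v * (Km + [S]) / [S]
Vmax = 78 * (24 + 30) / 30
Vmax = 140.4 uM/s

140.4 uM/s


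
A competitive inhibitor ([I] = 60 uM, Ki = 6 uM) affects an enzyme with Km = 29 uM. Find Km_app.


Km_app = Km * (1 + [I]/Ki)
Km_app = 29 * (1 + 60/6)
Km_app = 319.0 uM

319.0 uM
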